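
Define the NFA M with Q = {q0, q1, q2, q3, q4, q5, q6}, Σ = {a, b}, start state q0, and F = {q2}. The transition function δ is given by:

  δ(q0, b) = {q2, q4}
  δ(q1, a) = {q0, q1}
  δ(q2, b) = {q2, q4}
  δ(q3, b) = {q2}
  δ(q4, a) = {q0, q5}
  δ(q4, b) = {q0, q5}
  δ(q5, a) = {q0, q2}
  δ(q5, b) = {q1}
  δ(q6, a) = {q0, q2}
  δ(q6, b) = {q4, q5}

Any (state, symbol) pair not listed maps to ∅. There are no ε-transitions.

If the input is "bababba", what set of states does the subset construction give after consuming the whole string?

{q0, q2, q5}

Start in {q0}.
Read 'b': q0→{q2, q4}; now {q2, q4}.
Read 'a': q2→∅, q4→{q0, q5}; now {q0, q5}.
Read 'b': q0→{q2, q4}, q5→{q1}; now {q1, q2, q4}.
Read 'a': q1→{q0, q1}, q2→∅, q4→{q0, q5}; now {q0, q1, q5}.
Read 'b': q0→{q2, q4}, q1→∅, q5→{q1}; now {q1, q2, q4}.
Read 'b': q1→∅, q2→{q2, q4}, q4→{q0, q5}; now {q0, q2, q4, q5}.
Read 'a': q0→∅, q2→∅, q4→{q0, q5}, q5→{q0, q2}; now {q0, q2, q5}.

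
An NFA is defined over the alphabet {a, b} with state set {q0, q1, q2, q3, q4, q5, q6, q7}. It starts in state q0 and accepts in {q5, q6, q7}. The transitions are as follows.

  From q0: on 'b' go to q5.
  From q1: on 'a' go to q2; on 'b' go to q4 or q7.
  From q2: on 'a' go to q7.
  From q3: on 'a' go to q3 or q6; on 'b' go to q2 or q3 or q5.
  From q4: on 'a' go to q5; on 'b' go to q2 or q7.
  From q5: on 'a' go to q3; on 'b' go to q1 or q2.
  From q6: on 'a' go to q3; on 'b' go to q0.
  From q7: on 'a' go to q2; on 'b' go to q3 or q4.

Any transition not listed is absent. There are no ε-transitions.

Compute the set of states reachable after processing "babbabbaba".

{q3, q5, q6, q7}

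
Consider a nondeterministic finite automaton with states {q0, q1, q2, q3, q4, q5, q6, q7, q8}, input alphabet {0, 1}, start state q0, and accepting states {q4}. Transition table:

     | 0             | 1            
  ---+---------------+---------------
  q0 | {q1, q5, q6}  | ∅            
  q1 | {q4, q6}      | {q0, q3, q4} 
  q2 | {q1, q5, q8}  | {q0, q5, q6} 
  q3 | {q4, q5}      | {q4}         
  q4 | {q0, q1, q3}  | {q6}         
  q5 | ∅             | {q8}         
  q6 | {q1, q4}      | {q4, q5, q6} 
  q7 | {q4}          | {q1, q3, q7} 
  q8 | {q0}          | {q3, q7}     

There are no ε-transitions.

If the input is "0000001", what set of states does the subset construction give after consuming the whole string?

{q0, q3, q4, q5, q6, q8}

Start in {q0}.
Read '0': q0→{q1, q5, q6}; now {q1, q5, q6}.
Read '0': q1→{q4, q6}, q5→∅, q6→{q1, q4}; now {q1, q4, q6}.
Read '0': q1→{q4, q6}, q4→{q0, q1, q3}, q6→{q1, q4}; now {q0, q1, q3, q4, q6}.
Read '0': q0→{q1, q5, q6}, q1→{q4, q6}, q3→{q4, q5}, q4→{q0, q1, q3}, q6→{q1, q4}; now {q0, q1, q3, q4, q5, q6}.
Read '0': q0→{q1, q5, q6}, q1→{q4, q6}, q3→{q4, q5}, q4→{q0, q1, q3}, q5→∅, q6→{q1, q4}; now {q0, q1, q3, q4, q5, q6}.
Read '0': q0→{q1, q5, q6}, q1→{q4, q6}, q3→{q4, q5}, q4→{q0, q1, q3}, q5→∅, q6→{q1, q4}; now {q0, q1, q3, q4, q5, q6}.
Read '1': q0→∅, q1→{q0, q3, q4}, q3→{q4}, q4→{q6}, q5→{q8}, q6→{q4, q5, q6}; now {q0, q3, q4, q5, q6, q8}.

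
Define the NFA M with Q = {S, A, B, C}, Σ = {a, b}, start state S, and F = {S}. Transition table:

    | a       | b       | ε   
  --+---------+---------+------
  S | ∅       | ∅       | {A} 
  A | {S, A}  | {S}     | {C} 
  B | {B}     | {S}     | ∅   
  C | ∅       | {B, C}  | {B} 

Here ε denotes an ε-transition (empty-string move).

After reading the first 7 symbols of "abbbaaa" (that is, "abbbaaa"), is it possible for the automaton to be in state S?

Yes

Start: ε-closure({S}) = {S, A, B, C}.
Read 'a': {S, A, B, C} → {S, A, B, C}.
Read 'b': {S, A, B, C} → {S, A, B, C}.
Read 'b': {S, A, B, C} → {S, A, B, C}.
Read 'b': {S, A, B, C} → {S, A, B, C}.
Read 'a': {S, A, B, C} → {S, A, B, C}.
Read 'a': {S, A, B, C} → {S, A, B, C}.
Read 'a': {S, A, B, C} → {S, A, B, C}.
State S is in {S, A, B, C}.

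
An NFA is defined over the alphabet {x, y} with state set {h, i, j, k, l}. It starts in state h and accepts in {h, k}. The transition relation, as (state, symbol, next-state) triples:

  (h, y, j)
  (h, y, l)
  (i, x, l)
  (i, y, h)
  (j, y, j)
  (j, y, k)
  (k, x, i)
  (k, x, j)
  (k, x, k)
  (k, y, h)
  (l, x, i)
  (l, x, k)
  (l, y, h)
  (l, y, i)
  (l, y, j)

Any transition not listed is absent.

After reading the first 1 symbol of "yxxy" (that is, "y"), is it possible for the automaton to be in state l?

Start in {h}.
Read 'y': {h} → {j, l}.
State l is in {j, l}.

Yes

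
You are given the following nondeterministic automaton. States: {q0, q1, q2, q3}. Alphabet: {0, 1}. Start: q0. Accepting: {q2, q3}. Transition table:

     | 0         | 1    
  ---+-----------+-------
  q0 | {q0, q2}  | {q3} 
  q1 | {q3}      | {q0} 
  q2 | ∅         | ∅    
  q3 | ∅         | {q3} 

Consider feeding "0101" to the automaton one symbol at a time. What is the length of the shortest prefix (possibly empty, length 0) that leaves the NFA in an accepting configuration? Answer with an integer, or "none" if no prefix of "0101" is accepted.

Start in {q0}.
Read '0': {q0} → {q0, q2}.
None of the earlier sets intersect F, but {q0, q2} does.

1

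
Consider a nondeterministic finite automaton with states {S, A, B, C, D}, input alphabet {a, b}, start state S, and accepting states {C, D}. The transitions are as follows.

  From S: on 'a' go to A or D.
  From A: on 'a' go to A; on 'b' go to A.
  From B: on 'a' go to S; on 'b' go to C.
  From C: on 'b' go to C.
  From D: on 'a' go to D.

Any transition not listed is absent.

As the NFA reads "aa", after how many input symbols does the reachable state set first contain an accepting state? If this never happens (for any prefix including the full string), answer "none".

1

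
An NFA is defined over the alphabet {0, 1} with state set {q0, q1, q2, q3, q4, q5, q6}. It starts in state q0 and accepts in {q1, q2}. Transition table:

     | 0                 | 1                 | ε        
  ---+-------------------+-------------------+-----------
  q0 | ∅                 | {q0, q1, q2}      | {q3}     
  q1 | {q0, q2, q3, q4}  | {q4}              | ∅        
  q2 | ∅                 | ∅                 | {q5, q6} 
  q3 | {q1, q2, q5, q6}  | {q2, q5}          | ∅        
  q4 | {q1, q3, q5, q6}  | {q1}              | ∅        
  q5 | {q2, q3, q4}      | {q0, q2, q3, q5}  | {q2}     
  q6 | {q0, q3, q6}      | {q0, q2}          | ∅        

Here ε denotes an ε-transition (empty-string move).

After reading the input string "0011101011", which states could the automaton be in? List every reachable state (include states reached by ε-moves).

{q0, q1, q2, q3, q4, q5, q6}

Start: ε-closure({q0}) = {q0, q3}.
Read '0': q0→∅, q3→{q1, q2, q5, q6}; now {q1, q2, q5, q6}.
Read '0': q1→{q0, q2, q3, q4}, q2→∅, q5→{q2, q3, q4}, q6→{q0, q3, q6}; union {q0, q2, q3, q4, q6}; ε-closure = {q0, q2, q3, q4, q5, q6}.
Read '1': q0→{q0, q1, q2}, q2→∅, q3→{q2, q5}, q4→{q1}, q5→{q0, q2, q3, q5}, q6→{q0, q2}; union {q0, q1, q2, q3, q5}; ε-closure = {q0, q1, q2, q3, q5, q6}.
Read '1': q0→{q0, q1, q2}, q1→{q4}, q2→∅, q3→{q2, q5}, q5→{q0, q2, q3, q5}, q6→{q0, q2}; union {q0, q1, q2, q3, q4, q5}; ε-closure = {q0, q1, q2, q3, q4, q5, q6}.
Read '1': q0→{q0, q1, q2}, q1→{q4}, q2→∅, q3→{q2, q5}, q4→{q1}, q5→{q0, q2, q3, q5}, q6→{q0, q2}; union {q0, q1, q2, q3, q4, q5}; ε-closure = {q0, q1, q2, q3, q4, q5, q6}.
Read '0': q0→∅, q1→{q0, q2, q3, q4}, q2→∅, q3→{q1, q2, q5, q6}, q4→{q1, q3, q5, q6}, q5→{q2, q3, q4}, q6→{q0, q3, q6}; now {q0, q1, q2, q3, q4, q5, q6}.
Read '1': q0→{q0, q1, q2}, q1→{q4}, q2→∅, q3→{q2, q5}, q4→{q1}, q5→{q0, q2, q3, q5}, q6→{q0, q2}; union {q0, q1, q2, q3, q4, q5}; ε-closure = {q0, q1, q2, q3, q4, q5, q6}.
Read '0': q0→∅, q1→{q0, q2, q3, q4}, q2→∅, q3→{q1, q2, q5, q6}, q4→{q1, q3, q5, q6}, q5→{q2, q3, q4}, q6→{q0, q3, q6}; now {q0, q1, q2, q3, q4, q5, q6}.
Read '1': q0→{q0, q1, q2}, q1→{q4}, q2→∅, q3→{q2, q5}, q4→{q1}, q5→{q0, q2, q3, q5}, q6→{q0, q2}; union {q0, q1, q2, q3, q4, q5}; ε-closure = {q0, q1, q2, q3, q4, q5, q6}.
Read '1': q0→{q0, q1, q2}, q1→{q4}, q2→∅, q3→{q2, q5}, q4→{q1}, q5→{q0, q2, q3, q5}, q6→{q0, q2}; union {q0, q1, q2, q3, q4, q5}; ε-closure = {q0, q1, q2, q3, q4, q5, q6}.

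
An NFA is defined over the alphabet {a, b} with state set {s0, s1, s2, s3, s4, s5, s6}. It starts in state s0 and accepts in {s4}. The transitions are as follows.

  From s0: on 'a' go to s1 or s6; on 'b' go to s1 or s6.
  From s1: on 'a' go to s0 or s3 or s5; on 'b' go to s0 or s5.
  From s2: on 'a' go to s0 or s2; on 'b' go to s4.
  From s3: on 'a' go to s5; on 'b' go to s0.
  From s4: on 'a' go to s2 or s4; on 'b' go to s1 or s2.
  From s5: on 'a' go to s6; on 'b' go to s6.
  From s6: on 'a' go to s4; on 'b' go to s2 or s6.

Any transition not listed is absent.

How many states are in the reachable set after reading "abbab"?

Start in {s0}.
Read 'a': {s0} → {s1, s6}.
Read 'b': {s1, s6} → {s0, s2, s5, s6}.
Read 'b': {s0, s2, s5, s6} → {s1, s2, s4, s6}.
Read 'a': {s1, s2, s4, s6} → {s0, s2, s3, s4, s5}.
Read 'b': {s0, s2, s3, s4, s5} → {s0, s1, s2, s4, s6}.
That set has 5 states.

5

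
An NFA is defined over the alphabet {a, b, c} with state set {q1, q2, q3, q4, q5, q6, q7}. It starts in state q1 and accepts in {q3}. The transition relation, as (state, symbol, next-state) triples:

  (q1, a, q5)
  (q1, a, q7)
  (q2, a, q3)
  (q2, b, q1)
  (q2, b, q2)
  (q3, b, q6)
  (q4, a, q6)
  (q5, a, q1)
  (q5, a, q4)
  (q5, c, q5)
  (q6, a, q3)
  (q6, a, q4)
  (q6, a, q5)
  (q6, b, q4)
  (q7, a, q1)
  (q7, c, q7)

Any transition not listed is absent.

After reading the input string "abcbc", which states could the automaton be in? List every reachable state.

∅

Start in {q1}.
Read 'a': q1→{q5, q7}; now {q5, q7}.
Read 'b': q5→∅, q7→∅; now ∅.
The set is empty and remains empty for the remaining 3 symbols.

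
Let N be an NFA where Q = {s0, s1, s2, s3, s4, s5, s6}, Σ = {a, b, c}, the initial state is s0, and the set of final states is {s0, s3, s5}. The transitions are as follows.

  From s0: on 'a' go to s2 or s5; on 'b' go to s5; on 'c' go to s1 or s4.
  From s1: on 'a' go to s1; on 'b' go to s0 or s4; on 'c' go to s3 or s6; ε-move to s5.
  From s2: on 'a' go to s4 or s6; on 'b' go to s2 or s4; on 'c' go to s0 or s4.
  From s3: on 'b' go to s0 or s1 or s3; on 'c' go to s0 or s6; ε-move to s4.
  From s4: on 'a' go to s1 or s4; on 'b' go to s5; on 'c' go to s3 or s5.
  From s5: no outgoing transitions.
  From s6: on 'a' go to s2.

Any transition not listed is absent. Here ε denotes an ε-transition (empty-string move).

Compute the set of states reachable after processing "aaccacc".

Start in {s0}.
Read 'a': {s0} → {s2, s5}.
Read 'a': {s2, s5} → {s4, s6}.
Read 'c': {s4, s6} → {s3, s4, s5}.
Read 'c': {s3, s4, s5} → {s0, s3, s4, s5, s6}.
Read 'a': {s0, s3, s4, s5, s6} → {s1, s2, s4, s5}.
Read 'c': {s1, s2, s4, s5} → {s0, s3, s4, s5, s6}.
Read 'c': {s0, s3, s4, s5, s6} → {s0, s1, s3, s4, s5, s6}.

{s0, s1, s3, s4, s5, s6}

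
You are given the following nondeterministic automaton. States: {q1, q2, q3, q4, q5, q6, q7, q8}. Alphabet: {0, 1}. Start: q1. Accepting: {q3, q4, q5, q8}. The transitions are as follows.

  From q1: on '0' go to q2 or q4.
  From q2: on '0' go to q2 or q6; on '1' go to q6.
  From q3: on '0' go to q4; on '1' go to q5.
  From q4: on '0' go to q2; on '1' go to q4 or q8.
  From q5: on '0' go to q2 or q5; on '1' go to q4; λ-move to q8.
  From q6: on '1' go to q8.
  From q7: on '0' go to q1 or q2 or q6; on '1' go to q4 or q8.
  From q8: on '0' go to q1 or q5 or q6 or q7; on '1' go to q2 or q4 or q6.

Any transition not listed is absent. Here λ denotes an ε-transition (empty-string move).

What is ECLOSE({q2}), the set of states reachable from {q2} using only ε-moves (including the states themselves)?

Begin with {q2}.
No ε-moves leave this set, so the closure equals the set itself.

{q2}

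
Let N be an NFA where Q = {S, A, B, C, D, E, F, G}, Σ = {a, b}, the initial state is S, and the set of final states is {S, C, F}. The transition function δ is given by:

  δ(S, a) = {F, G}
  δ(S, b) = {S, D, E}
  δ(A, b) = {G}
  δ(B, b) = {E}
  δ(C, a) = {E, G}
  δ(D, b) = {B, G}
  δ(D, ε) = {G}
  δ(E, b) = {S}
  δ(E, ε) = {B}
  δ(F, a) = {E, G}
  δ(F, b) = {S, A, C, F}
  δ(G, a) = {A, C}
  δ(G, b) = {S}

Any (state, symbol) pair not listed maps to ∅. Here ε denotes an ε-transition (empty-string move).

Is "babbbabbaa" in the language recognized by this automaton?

Start in {S}.
Read 'b': S→{S, D, E}; union {S, D, E}; ε-closure = {S, B, D, E, G}.
Read 'a': S→{F, G}, B→∅, D→∅, E→∅, G→{A, C}; now {A, C, F, G}.
Read 'b': A→{G}, C→∅, F→{S, A, C, F}, G→{S}; now {S, A, C, F, G}.
Read 'b': S→{S, D, E}, A→{G}, C→∅, F→{S, A, C, F}, G→{S}; union {S, A, C, D, E, F, G}; ε-closure = {S, A, B, C, D, E, F, G}.
Read 'b': S→{S, D, E}, A→{G}, B→{E}, C→∅, D→{B, G}, E→{S}, F→{S, A, C, F}, G→{S}; now {S, A, B, C, D, E, F, G}.
Read 'a': S→{F, G}, A→∅, B→∅, C→{E, G}, D→∅, E→∅, F→{E, G}, G→{A, C}; union {A, C, E, F, G}; ε-closure = {A, B, C, E, F, G}.
Read 'b': A→{G}, B→{E}, C→∅, E→{S}, F→{S, A, C, F}, G→{S}; union {S, A, C, E, F, G}; ε-closure = {S, A, B, C, E, F, G}.
Read 'b': S→{S, D, E}, A→{G}, B→{E}, C→∅, E→{S}, F→{S, A, C, F}, G→{S}; union {S, A, C, D, E, F, G}; ε-closure = {S, A, B, C, D, E, F, G}.
Read 'a': S→{F, G}, A→∅, B→∅, C→{E, G}, D→∅, E→∅, F→{E, G}, G→{A, C}; union {A, C, E, F, G}; ε-closure = {A, B, C, E, F, G}.
Read 'a': A→∅, B→∅, C→{E, G}, E→∅, F→{E, G}, G→{A, C}; union {A, C, E, G}; ε-closure = {A, B, C, E, G}.
The final set {A, B, C, E, G} contains the accepting state C.

Yes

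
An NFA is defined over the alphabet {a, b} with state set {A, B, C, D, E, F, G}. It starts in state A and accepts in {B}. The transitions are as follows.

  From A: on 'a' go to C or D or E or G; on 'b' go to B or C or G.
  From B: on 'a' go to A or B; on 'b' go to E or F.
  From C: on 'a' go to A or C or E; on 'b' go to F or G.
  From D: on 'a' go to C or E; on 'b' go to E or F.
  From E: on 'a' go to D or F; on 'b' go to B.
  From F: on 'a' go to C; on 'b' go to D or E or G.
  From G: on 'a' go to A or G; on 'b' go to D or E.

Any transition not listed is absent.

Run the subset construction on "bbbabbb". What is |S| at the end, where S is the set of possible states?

5

Start in {A}.
Read 'b': A→{B, C, G}; now {B, C, G}.
Read 'b': B→{E, F}, C→{F, G}, G→{D, E}; now {D, E, F, G}.
Read 'b': D→{E, F}, E→{B}, F→{D, E, G}, G→{D, E}; now {B, D, E, F, G}.
Read 'a': B→{A, B}, D→{C, E}, E→{D, F}, F→{C}, G→{A, G}; now {A, B, C, D, E, F, G}.
Read 'b': A→{B, C, G}, B→{E, F}, C→{F, G}, D→{E, F}, E→{B}, F→{D, E, G}, G→{D, E}; now {B, C, D, E, F, G}.
Read 'b': B→{E, F}, C→{F, G}, D→{E, F}, E→{B}, F→{D, E, G}, G→{D, E}; now {B, D, E, F, G}.
Read 'b': B→{E, F}, D→{E, F}, E→{B}, F→{D, E, G}, G→{D, E}; now {B, D, E, F, G}.
That set has 5 states.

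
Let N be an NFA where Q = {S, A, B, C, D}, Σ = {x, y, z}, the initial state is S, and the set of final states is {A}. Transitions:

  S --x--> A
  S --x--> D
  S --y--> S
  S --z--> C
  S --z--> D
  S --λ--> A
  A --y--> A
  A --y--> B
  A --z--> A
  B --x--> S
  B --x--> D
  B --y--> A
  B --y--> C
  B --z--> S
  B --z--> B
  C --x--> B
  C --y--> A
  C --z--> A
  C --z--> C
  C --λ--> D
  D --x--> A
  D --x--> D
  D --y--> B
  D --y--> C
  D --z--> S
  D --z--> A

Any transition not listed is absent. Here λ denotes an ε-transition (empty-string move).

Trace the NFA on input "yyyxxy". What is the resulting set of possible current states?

Start: ε-closure({S}) = {S, A}.
Read 'y': {S, A} → {S, A, B}.
Read 'y': {S, A, B} → {S, A, B, C, D}.
Read 'y': {S, A, B, C, D} → {S, A, B, C, D}.
Read 'x': {S, A, B, C, D} → {S, A, B, D}.
Read 'x': {S, A, B, D} → {S, A, D}.
Read 'y': {S, A, D} → {S, A, B, C, D}.

{S, A, B, C, D}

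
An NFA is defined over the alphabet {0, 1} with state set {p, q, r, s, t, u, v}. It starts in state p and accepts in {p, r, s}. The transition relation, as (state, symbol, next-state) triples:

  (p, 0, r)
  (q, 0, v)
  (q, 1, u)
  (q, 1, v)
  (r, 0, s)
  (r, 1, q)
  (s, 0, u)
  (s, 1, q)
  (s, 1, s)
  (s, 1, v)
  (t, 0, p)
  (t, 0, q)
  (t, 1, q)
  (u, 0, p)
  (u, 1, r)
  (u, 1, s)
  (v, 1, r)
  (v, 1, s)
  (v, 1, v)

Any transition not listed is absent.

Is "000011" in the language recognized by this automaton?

No

Start in {p}.
Read '0': {p} → {r}.
Read '0': {r} → {s}.
Read '0': {s} → {u}.
Read '0': {u} → {p}.
Read '1': {p} → ∅.
The set is empty and remains empty for the remaining 1 symbol.
The final set ∅ contains no accepting state.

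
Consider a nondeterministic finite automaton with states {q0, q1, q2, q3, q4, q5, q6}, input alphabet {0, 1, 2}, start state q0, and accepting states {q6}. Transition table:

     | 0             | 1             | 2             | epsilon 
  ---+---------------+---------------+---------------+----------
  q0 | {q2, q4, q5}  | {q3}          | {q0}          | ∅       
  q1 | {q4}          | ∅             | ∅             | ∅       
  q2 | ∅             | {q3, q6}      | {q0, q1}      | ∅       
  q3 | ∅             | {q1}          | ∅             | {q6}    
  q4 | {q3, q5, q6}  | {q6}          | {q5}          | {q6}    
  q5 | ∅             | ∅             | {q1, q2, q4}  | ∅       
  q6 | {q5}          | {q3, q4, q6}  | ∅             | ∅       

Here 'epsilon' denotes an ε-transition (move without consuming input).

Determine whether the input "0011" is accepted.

Yes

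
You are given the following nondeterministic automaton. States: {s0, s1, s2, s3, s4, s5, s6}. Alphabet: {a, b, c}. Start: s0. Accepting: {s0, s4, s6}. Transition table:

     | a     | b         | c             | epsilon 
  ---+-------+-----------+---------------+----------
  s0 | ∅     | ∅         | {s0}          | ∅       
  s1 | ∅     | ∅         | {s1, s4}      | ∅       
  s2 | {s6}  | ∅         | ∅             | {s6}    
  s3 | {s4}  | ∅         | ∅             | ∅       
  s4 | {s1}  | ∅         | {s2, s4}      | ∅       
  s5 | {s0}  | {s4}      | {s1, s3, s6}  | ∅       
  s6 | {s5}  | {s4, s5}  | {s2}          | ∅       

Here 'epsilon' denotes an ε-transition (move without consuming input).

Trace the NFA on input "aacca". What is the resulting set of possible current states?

Start in {s0}.
Read 'a': s0→∅; now ∅.
The set is empty and remains empty for the remaining 4 symbols.

∅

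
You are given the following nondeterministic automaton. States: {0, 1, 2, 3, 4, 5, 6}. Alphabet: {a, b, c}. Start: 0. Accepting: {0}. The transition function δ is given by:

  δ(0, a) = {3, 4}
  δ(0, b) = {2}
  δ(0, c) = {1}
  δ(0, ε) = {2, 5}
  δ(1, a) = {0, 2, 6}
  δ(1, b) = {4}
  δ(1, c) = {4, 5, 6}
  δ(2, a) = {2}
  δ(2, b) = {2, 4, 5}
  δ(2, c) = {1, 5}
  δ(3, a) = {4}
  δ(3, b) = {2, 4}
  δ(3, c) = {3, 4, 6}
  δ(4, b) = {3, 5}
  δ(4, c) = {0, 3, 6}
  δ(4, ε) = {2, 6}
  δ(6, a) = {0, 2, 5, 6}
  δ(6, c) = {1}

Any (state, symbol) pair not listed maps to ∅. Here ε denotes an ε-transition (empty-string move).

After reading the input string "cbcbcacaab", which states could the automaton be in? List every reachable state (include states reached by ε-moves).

Start: ε-closure({0}) = {0, 2, 5}.
Read 'c': 0→{1}, 2→{1, 5}, 5→∅; now {1, 5}.
Read 'b': 1→{4}, 5→∅; union {4}; ε-closure = {2, 4, 6}.
Read 'c': 2→{1, 5}, 4→{0, 3, 6}, 6→{1}; union {0, 1, 3, 5, 6}; ε-closure = {0, 1, 2, 3, 5, 6}.
Read 'b': 0→{2}, 1→{4}, 2→{2, 4, 5}, 3→{2, 4}, 5→∅, 6→∅; union {2, 4, 5}; ε-closure = {2, 4, 5, 6}.
Read 'c': 2→{1, 5}, 4→{0, 3, 6}, 5→∅, 6→{1}; union {0, 1, 3, 5, 6}; ε-closure = {0, 1, 2, 3, 5, 6}.
Read 'a': 0→{3, 4}, 1→{0, 2, 6}, 2→{2}, 3→{4}, 5→∅, 6→{0, 2, 5, 6}; now {0, 2, 3, 4, 5, 6}.
Read 'c': 0→{1}, 2→{1, 5}, 3→{3, 4, 6}, 4→{0, 3, 6}, 5→∅, 6→{1}; union {0, 1, 3, 4, 5, 6}; ε-closure = {0, 1, 2, 3, 4, 5, 6}.
Read 'a': 0→{3, 4}, 1→{0, 2, 6}, 2→{2}, 3→{4}, 4→∅, 5→∅, 6→{0, 2, 5, 6}; now {0, 2, 3, 4, 5, 6}.
Read 'a': 0→{3, 4}, 2→{2}, 3→{4}, 4→∅, 5→∅, 6→{0, 2, 5, 6}; now {0, 2, 3, 4, 5, 6}.
Read 'b': 0→{2}, 2→{2, 4, 5}, 3→{2, 4}, 4→{3, 5}, 5→∅, 6→∅; union {2, 3, 4, 5}; ε-closure = {2, 3, 4, 5, 6}.

{2, 3, 4, 5, 6}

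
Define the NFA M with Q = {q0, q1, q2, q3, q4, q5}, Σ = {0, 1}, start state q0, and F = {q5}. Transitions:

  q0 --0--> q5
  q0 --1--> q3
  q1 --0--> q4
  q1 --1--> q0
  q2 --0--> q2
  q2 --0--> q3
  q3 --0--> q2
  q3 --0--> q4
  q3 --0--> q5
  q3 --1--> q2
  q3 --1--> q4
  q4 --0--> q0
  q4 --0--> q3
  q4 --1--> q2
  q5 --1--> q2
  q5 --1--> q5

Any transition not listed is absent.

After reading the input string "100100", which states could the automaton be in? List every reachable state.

{q0, q2, q3, q4, q5}

Start in {q0}.
Read '1': {q0} → {q3}.
Read '0': {q3} → {q2, q4, q5}.
Read '0': {q2, q4, q5} → {q0, q2, q3}.
Read '1': {q0, q2, q3} → {q2, q3, q4}.
Read '0': {q2, q3, q4} → {q0, q2, q3, q4, q5}.
Read '0': {q0, q2, q3, q4, q5} → {q0, q2, q3, q4, q5}.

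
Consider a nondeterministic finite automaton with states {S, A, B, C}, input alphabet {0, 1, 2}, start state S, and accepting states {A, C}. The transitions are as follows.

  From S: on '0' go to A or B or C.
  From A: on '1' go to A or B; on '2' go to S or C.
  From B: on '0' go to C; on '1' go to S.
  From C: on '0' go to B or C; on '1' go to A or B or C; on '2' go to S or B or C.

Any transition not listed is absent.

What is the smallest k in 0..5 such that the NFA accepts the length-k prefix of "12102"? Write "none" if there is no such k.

Start in {S}.
Read '1': {S} → ∅.
The set is empty and remains empty for the remaining 4 symbols.
No reachable set along the way intersects F.

none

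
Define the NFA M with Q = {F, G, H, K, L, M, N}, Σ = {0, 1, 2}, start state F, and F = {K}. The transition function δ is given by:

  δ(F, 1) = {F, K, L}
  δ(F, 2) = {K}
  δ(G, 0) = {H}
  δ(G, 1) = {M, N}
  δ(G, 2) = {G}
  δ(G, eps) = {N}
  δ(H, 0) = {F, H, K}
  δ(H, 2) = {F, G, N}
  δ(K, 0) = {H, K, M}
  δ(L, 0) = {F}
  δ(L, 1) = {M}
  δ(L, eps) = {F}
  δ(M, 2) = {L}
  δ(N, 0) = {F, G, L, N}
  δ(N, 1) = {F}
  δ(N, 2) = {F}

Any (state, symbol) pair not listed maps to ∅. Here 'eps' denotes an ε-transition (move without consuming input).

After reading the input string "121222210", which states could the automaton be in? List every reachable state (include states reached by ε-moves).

Start in {F}.
Read '1': F→{F, K, L}; now {F, K, L}.
Read '2': F→{K}, K→∅, L→∅; now {K}.
Read '1': K→∅; now ∅.
The set is empty and remains empty for the remaining 6 symbols.

∅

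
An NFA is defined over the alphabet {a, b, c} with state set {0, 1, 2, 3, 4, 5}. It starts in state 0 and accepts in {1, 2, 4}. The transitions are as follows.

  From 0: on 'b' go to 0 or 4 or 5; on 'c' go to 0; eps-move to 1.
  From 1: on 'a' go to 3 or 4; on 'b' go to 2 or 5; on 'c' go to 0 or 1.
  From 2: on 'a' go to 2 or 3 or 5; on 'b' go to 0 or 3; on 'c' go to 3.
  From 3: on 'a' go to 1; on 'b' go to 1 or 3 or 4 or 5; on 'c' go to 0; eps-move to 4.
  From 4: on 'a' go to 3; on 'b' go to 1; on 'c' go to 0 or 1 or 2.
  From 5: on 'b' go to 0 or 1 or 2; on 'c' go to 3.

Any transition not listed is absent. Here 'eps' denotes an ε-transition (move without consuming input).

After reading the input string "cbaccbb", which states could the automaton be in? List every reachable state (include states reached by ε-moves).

Start: ε-closure({0}) = {0, 1}.
Read 'c': 0→{0}, 1→{0, 1}; now {0, 1}.
Read 'b': 0→{0, 4, 5}, 1→{2, 5}; union {0, 2, 4, 5}; ε-closure = {0, 1, 2, 4, 5}.
Read 'a': 0→∅, 1→{3, 4}, 2→{2, 3, 5}, 4→{3}, 5→∅; now {2, 3, 4, 5}.
Read 'c': 2→{3}, 3→{0}, 4→{0, 1, 2}, 5→{3}; union {0, 1, 2, 3}; ε-closure = {0, 1, 2, 3, 4}.
Read 'c': 0→{0}, 1→{0, 1}, 2→{3}, 3→{0}, 4→{0, 1, 2}; union {0, 1, 2, 3}; ε-closure = {0, 1, 2, 3, 4}.
Read 'b': 0→{0, 4, 5}, 1→{2, 5}, 2→{0, 3}, 3→{1, 3, 4, 5}, 4→{1}; now {0, 1, 2, 3, 4, 5}.
Read 'b': 0→{0, 4, 5}, 1→{2, 5}, 2→{0, 3}, 3→{1, 3, 4, 5}, 4→{1}, 5→{0, 1, 2}; now {0, 1, 2, 3, 4, 5}.

{0, 1, 2, 3, 4, 5}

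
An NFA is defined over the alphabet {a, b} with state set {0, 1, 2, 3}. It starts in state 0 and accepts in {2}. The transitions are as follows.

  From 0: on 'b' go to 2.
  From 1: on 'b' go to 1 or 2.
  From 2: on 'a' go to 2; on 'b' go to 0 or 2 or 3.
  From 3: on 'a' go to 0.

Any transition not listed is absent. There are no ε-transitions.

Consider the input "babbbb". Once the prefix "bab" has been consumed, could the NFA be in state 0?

Yes

Start in {0}.
Read 'b': 0→{2}; now {2}.
Read 'a': 2→{2}; now {2}.
Read 'b': 2→{0, 2, 3}; now {0, 2, 3}.
State 0 is in {0, 2, 3}.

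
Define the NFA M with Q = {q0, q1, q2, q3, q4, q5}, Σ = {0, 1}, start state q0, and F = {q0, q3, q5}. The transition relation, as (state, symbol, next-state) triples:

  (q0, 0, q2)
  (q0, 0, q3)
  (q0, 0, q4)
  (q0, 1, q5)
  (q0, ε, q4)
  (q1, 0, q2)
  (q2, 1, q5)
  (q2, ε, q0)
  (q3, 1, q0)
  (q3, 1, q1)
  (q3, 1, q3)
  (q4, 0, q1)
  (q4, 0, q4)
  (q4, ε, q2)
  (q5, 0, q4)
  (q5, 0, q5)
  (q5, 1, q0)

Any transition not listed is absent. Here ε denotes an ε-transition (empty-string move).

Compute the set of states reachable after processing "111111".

Start: ε-closure({q0}) = {q0, q2, q4}.
Read '1': q0→{q5}, q2→{q5}, q4→∅; now {q5}.
Read '1': q5→{q0}; union {q0}; ε-closure = {q0, q2, q4}.
Read '1': q0→{q5}, q2→{q5}, q4→∅; now {q5}.
Read '1': q5→{q0}; union {q0}; ε-closure = {q0, q2, q4}.
Read '1': q0→{q5}, q2→{q5}, q4→∅; now {q5}.
Read '1': q5→{q0}; union {q0}; ε-closure = {q0, q2, q4}.

{q0, q2, q4}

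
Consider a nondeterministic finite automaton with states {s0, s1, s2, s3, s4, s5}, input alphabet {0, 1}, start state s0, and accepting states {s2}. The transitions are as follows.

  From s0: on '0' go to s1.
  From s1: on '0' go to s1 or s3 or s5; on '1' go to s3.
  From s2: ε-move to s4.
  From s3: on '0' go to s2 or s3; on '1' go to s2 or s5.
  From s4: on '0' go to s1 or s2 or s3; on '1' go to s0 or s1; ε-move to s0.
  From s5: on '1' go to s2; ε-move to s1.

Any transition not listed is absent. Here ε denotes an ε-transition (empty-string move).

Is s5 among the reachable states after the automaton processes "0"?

No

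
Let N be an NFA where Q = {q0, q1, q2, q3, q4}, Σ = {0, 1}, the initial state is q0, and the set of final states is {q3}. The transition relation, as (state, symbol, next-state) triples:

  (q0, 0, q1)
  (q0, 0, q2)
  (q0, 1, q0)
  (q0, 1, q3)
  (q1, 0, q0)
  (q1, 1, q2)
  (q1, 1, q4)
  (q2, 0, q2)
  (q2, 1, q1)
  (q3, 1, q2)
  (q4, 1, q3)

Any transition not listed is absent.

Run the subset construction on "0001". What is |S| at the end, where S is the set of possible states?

Start in {q0}.
Read '0': {q0} → {q1, q2}.
Read '0': {q1, q2} → {q0, q2}.
Read '0': {q0, q2} → {q1, q2}.
Read '1': {q1, q2} → {q1, q2, q4}.
That set has 3 states.

3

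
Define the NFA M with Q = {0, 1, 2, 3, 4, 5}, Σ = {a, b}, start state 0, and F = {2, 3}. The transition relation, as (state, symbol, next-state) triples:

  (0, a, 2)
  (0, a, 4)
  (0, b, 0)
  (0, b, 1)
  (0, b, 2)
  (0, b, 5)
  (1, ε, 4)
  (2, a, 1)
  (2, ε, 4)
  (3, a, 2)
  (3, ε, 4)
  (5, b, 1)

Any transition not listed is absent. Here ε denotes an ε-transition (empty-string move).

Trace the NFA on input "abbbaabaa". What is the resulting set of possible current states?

∅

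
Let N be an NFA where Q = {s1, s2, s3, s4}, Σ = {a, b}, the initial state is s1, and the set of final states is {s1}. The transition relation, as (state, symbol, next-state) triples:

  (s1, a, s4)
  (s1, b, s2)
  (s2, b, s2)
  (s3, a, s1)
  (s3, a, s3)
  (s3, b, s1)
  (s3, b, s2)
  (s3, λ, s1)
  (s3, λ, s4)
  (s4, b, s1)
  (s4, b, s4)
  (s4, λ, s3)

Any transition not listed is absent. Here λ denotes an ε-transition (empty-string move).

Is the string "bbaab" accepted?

Start in {s1}.
Read 'b': {s1} → {s2}.
Read 'b': {s2} → {s2}.
Read 'a': {s2} → ∅.
The set is empty and remains empty for the remaining 2 symbols.
The final set ∅ contains no accepting state.

No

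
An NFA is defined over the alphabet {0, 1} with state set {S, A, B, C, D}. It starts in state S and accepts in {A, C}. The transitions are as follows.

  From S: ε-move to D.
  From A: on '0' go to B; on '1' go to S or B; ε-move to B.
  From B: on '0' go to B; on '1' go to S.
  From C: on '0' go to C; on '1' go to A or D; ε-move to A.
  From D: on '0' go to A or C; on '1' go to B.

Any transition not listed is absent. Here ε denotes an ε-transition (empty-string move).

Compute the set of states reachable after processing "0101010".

{A, B, C}

Start: ε-closure({S}) = {S, D}.
Read '0': S→∅, D→{A, C}; union {A, C}; ε-closure = {A, B, C}.
Read '1': A→{S, B}, B→{S}, C→{A, D}; now {S, A, B, D}.
Read '0': S→∅, A→{B}, B→{B}, D→{A, C}; now {A, B, C}.
Read '1': A→{S, B}, B→{S}, C→{A, D}; now {S, A, B, D}.
Read '0': S→∅, A→{B}, B→{B}, D→{A, C}; now {A, B, C}.
Read '1': A→{S, B}, B→{S}, C→{A, D}; now {S, A, B, D}.
Read '0': S→∅, A→{B}, B→{B}, D→{A, C}; now {A, B, C}.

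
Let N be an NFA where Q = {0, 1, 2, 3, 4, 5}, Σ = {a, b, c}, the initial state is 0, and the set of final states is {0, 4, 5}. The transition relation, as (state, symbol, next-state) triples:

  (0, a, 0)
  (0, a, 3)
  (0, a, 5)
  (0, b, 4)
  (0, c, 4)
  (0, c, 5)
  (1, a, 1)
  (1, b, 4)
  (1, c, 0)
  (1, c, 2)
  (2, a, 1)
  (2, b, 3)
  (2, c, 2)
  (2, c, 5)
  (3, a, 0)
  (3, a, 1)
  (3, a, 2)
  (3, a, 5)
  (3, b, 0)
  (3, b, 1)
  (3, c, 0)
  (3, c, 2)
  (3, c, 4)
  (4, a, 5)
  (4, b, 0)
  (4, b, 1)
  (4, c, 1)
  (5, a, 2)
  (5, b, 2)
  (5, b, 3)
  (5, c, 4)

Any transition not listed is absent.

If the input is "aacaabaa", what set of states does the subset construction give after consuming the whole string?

{0, 1, 2, 3, 5}

Start in {0}.
Read 'a': 0→{0, 3, 5}; now {0, 3, 5}.
Read 'a': 0→{0, 3, 5}, 3→{0, 1, 2, 5}, 5→{2}; now {0, 1, 2, 3, 5}.
Read 'c': 0→{4, 5}, 1→{0, 2}, 2→{2, 5}, 3→{0, 2, 4}, 5→{4}; now {0, 2, 4, 5}.
Read 'a': 0→{0, 3, 5}, 2→{1}, 4→{5}, 5→{2}; now {0, 1, 2, 3, 5}.
Read 'a': 0→{0, 3, 5}, 1→{1}, 2→{1}, 3→{0, 1, 2, 5}, 5→{2}; now {0, 1, 2, 3, 5}.
Read 'b': 0→{4}, 1→{4}, 2→{3}, 3→{0, 1}, 5→{2, 3}; now {0, 1, 2, 3, 4}.
Read 'a': 0→{0, 3, 5}, 1→{1}, 2→{1}, 3→{0, 1, 2, 5}, 4→{5}; now {0, 1, 2, 3, 5}.
Read 'a': 0→{0, 3, 5}, 1→{1}, 2→{1}, 3→{0, 1, 2, 5}, 5→{2}; now {0, 1, 2, 3, 5}.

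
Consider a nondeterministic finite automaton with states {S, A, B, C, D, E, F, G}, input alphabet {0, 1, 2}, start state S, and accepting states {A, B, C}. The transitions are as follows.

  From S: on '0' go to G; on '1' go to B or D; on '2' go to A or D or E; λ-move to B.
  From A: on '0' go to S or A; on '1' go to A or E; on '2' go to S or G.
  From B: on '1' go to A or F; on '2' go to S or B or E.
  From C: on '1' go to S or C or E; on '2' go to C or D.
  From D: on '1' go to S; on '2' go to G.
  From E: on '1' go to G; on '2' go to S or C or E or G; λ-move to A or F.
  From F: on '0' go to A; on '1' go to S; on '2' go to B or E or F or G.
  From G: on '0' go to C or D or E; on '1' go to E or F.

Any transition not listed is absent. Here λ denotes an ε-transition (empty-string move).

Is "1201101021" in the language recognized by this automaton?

Start: ε-closure({S}) = {S, B}.
Read '1': {S, B} → {A, B, D, F}.
Read '2': {A, B, D, F} → {S, A, B, E, F, G}.
Read '0': {S, A, B, E, F, G} → {S, A, B, C, D, E, F, G}.
Read '1': {S, A, B, C, D, E, F, G} → {S, A, B, C, D, E, F, G}.
Read '1': {S, A, B, C, D, E, F, G} → {S, A, B, C, D, E, F, G}.
Read '0': {S, A, B, C, D, E, F, G} → {S, A, B, C, D, E, F, G}.
Read '1': {S, A, B, C, D, E, F, G} → {S, A, B, C, D, E, F, G}.
Read '0': {S, A, B, C, D, E, F, G} → {S, A, B, C, D, E, F, G}.
Read '2': {S, A, B, C, D, E, F, G} → {S, A, B, C, D, E, F, G}.
Read '1': {S, A, B, C, D, E, F, G} → {S, A, B, C, D, E, F, G}.
The final set {S, A, B, C, D, E, F, G} contains the accepting states A, B, C.

Yes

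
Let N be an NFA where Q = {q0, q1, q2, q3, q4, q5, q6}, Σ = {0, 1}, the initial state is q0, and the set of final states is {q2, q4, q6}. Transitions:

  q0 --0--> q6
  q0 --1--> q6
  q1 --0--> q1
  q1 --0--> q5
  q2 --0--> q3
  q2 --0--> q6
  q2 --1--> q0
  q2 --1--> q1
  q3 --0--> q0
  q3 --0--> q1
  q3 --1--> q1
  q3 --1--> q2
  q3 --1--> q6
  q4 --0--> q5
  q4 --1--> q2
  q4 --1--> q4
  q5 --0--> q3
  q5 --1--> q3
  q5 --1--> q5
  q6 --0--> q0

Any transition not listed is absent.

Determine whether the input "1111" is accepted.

Start in {q0}.
Read '1': {q0} → {q6}.
Read '1': {q6} → ∅.
The set is empty and remains empty for the remaining 2 symbols.
The final set ∅ contains no accepting state.

No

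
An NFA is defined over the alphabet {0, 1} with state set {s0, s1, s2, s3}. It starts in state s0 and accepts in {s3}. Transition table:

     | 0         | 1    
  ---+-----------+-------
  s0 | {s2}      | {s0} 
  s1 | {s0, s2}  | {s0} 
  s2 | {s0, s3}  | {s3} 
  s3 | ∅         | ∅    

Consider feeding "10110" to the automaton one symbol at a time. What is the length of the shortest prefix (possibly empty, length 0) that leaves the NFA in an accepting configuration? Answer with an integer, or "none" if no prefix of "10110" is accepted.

3

Start in {s0}.
Read '1': s0→{s0}; now {s0}.
Read '0': s0→{s2}; now {s2}.
Read '1': s2→{s3}; now {s3}.
None of the earlier sets intersect F, but {s3} does.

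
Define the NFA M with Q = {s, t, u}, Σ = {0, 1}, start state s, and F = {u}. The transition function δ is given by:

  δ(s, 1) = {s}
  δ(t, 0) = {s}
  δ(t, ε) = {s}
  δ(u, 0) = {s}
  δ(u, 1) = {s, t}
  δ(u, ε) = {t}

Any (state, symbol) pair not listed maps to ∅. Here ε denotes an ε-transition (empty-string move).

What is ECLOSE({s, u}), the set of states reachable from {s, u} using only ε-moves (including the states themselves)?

{s, t, u}

Begin with {s, u}.
ε-move u → t; add t.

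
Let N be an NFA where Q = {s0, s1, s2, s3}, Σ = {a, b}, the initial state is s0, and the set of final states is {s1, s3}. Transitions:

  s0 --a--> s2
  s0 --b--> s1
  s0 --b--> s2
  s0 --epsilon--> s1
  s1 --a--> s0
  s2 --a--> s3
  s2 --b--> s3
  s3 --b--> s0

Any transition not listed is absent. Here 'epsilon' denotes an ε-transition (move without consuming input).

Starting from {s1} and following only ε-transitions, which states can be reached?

{s1}

Begin with {s1}.
No ε-moves leave this set, so the closure equals the set itself.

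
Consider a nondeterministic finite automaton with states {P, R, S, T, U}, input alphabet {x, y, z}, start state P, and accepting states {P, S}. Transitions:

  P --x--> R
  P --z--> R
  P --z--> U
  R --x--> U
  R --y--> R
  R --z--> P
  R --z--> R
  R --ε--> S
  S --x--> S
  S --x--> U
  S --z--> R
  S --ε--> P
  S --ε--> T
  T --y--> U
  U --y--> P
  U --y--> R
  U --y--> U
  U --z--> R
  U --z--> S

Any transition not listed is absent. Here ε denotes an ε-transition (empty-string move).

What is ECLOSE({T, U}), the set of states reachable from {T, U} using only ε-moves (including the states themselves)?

Begin with {T, U}.
No ε-moves leave this set, so the closure equals the set itself.

{T, U}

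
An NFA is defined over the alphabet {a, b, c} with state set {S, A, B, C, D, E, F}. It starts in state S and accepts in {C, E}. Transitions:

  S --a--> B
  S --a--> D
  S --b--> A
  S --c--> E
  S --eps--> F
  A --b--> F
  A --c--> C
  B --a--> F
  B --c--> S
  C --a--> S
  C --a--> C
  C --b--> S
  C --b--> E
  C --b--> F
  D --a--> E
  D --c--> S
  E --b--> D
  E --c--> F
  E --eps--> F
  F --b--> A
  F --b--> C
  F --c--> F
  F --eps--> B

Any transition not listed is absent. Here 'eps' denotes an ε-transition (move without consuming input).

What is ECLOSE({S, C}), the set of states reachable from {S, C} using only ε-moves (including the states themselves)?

Begin with {S, C}.
ε-move S → F; add F.
ε-move F → B; add B.

{S, B, C, F}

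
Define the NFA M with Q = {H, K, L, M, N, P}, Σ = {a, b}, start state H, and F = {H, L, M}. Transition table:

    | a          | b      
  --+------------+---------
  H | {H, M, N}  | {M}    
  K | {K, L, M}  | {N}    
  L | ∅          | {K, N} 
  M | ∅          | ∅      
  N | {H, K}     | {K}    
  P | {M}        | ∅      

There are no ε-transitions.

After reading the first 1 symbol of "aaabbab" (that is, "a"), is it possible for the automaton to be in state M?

Start in {H}.
Read 'a': H→{H, M, N}; now {H, M, N}.
State M is in {H, M, N}.

Yes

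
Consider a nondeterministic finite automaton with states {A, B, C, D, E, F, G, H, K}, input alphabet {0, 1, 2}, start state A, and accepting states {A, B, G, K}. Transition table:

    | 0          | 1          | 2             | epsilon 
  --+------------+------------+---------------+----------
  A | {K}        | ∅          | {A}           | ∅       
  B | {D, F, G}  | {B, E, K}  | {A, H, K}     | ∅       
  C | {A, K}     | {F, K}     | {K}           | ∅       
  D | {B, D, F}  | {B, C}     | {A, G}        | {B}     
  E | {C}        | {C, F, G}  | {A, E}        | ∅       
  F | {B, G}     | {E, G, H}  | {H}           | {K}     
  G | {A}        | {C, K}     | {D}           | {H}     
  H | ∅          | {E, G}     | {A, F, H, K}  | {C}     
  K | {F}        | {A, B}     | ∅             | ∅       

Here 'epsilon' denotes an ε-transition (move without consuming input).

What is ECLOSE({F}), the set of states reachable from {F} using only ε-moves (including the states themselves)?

Begin with {F}.
ε-move F → K; add K.

{F, K}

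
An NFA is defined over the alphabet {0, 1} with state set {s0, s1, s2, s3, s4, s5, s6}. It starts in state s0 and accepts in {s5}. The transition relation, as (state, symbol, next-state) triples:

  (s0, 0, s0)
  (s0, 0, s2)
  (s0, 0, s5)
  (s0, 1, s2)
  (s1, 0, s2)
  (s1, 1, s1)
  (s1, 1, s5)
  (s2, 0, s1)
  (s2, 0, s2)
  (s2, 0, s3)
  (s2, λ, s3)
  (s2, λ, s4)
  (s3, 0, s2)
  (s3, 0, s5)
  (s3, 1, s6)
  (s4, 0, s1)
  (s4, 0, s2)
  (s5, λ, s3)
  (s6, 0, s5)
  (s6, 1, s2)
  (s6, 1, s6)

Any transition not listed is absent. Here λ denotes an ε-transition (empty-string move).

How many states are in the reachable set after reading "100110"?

5

Start in {s0}.
Read '1': s0→{s2}; union {s2}; ε-closure = {s2, s3, s4}.
Read '0': s2→{s1, s2, s3}, s3→{s2, s5}, s4→{s1, s2}; union {s1, s2, s3, s5}; ε-closure = {s1, s2, s3, s4, s5}.
Read '0': s1→{s2}, s2→{s1, s2, s3}, s3→{s2, s5}, s4→{s1, s2}, s5→∅; union {s1, s2, s3, s5}; ε-closure = {s1, s2, s3, s4, s5}.
Read '1': s1→{s1, s5}, s2→∅, s3→{s6}, s4→∅, s5→∅; union {s1, s5, s6}; ε-closure = {s1, s3, s5, s6}.
Read '1': s1→{s1, s5}, s3→{s6}, s5→∅, s6→{s2, s6}; union {s1, s2, s5, s6}; ε-closure = {s1, s2, s3, s4, s5, s6}.
Read '0': s1→{s2}, s2→{s1, s2, s3}, s3→{s2, s5}, s4→{s1, s2}, s5→∅, s6→{s5}; union {s1, s2, s3, s5}; ε-closure = {s1, s2, s3, s4, s5}.
That set has 5 states.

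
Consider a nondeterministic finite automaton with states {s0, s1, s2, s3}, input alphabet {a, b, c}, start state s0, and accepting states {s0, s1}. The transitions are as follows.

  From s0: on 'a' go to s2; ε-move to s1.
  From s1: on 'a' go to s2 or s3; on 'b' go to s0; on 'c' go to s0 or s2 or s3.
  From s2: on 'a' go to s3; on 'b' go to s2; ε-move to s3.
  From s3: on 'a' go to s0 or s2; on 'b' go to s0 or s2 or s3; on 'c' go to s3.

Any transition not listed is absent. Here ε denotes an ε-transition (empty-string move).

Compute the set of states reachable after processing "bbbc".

{s0, s1, s2, s3}

Start: ε-closure({s0}) = {s0, s1}.
Read 'b': {s0, s1} → {s0, s1}.
Read 'b': {s0, s1} → {s0, s1}.
Read 'b': {s0, s1} → {s0, s1}.
Read 'c': {s0, s1} → {s0, s1, s2, s3}.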